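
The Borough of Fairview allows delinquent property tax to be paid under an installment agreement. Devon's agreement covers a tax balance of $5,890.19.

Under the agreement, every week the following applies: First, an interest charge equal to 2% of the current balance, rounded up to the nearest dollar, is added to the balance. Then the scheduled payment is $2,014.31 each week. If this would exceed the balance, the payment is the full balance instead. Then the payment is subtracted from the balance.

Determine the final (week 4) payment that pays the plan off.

Week 1: $5,890.19 +$118.00 interest = $6,008.19; pay $2,014.31 → $3,993.88
Week 2: $3,993.88 +$80.00 interest = $4,073.88; pay $2,014.31 → $2,059.57
Week 3: $2,059.57 +$42.00 interest = $2,101.57; pay $2,014.31 → $87.26
Week 4: $87.26 +$2.00 interest = $89.26; pay $89.26 → $0.00

$89.26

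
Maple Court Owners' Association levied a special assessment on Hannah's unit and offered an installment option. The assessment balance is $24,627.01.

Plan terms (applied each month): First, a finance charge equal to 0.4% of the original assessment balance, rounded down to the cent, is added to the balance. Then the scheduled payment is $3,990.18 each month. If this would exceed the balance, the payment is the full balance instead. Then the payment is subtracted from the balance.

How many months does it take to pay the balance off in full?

Month 1: $24,627.01 +$98.50 interest = $24,725.51; pay $3,990.18 → $20,735.33
Month 2: $20,735.33 +$98.50 interest = $20,833.83; pay $3,990.18 → $16,843.65
Month 3: $16,843.65 +$98.50 interest = $16,942.15; pay $3,990.18 → $12,951.97
Month 4: $12,951.97 +$98.50 interest = $13,050.47; pay $3,990.18 → $9,060.29
Month 5: $9,060.29 +$98.50 interest = $9,158.79; pay $3,990.18 → $5,168.61
Month 6: $5,168.61 +$98.50 interest = $5,267.11; pay $3,990.18 → $1,276.93
Month 7: $1,276.93 +$98.50 interest = $1,375.43; pay $1,375.43 → $0.00
Balance reaches $0.00 in month 7.

7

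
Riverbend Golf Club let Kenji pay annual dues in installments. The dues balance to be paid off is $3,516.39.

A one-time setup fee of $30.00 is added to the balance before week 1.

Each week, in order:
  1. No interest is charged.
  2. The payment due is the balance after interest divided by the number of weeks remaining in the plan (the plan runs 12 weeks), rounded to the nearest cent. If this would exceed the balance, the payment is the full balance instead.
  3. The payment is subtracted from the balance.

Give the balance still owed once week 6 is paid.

$1,773.21

Week 1: opening $3,546.39; payment $295.53; balance $3,250.86
Week 2: opening $3,250.86; payment $295.53; balance $2,955.33
Week 3: opening $2,955.33; payment $295.53; balance $2,659.80
Week 4: opening $2,659.80; payment $295.53; balance $2,364.27
Week 5: opening $2,364.27; payment $295.53; balance $2,068.74
Week 6: opening $2,068.74; payment $295.53; balance $1,773.21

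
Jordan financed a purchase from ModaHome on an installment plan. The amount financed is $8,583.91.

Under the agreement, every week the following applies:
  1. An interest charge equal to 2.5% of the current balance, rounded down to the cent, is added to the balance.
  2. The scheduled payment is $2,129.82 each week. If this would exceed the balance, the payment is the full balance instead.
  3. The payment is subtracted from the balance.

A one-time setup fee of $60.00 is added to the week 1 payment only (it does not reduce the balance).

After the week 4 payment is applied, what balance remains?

# | Opening | Interest | Payment | Fee | End bal
1 | $8,583.91 | $214.59 | $2,129.82 | $60.00 | $6,668.68
2 | $6,668.68 | $166.71 | $2,129.82 | — | $4,705.57
3 | $4,705.57 | $117.63 | $2,129.82 | — | $2,693.38
4 | $2,693.38 | $67.33 | $2,129.82 | — | $630.89

$630.89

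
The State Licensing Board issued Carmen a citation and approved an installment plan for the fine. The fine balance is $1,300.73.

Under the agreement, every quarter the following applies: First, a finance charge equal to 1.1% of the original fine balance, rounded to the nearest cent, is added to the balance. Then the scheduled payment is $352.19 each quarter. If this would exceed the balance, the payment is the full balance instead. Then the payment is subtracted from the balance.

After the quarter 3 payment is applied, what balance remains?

# | Opening | Interest | Payment | End bal
1 | $1,300.73 | $14.31 | $352.19 | $962.85
2 | $962.85 | $14.31 | $352.19 | $624.97
3 | $624.97 | $14.31 | $352.19 | $287.09

$287.09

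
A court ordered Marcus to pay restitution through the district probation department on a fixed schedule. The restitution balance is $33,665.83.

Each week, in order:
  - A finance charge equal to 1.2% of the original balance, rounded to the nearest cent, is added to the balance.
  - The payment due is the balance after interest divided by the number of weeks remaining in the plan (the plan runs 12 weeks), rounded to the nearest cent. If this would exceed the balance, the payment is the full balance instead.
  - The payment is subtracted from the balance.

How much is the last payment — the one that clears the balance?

$4,059.15

Week 1: $33,665.83 +$403.99 interest = $34,069.82; pay $2,839.15 → $31,230.67
Week 2: $31,230.67 +$403.99 interest = $31,634.66; pay $2,875.88 → $28,758.78
Week 3: $28,758.78 +$403.99 interest = $29,162.77; pay $2,916.28 → $26,246.49
Week 4: $26,246.49 +$403.99 interest = $26,650.48; pay $2,961.16 → $23,689.32
Week 5: $23,689.32 +$403.99 interest = $24,093.31; pay $3,011.66 → $21,081.65
Week 6: $21,081.65 +$403.99 interest = $21,485.64; pay $3,069.38 → $18,416.26
Week 7: $18,416.26 +$403.99 interest = $18,820.25; pay $3,136.71 → $15,683.54
Week 8: $15,683.54 +$403.99 interest = $16,087.53; pay $3,217.51 → $12,870.02
Week 9: $12,870.02 +$403.99 interest = $13,274.01; pay $3,318.50 → $9,955.51
Week 10: $9,955.51 +$403.99 interest = $10,359.50; pay $3,453.17 → $6,906.33
Week 11: $6,906.33 +$403.99 interest = $7,310.32; pay $3,655.16 → $3,655.16
Week 12: $3,655.16 +$403.99 interest = $4,059.15; pay $4,059.15 → $0.00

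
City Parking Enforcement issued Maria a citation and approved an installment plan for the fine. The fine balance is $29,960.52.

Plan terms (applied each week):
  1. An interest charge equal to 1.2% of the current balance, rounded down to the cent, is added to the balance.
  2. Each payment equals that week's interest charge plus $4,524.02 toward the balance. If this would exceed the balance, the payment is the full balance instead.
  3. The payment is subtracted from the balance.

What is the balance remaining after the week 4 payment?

Week 1: $29,960.52 +$359.52 interest = $30,320.04; pay $4,883.54 → $25,436.50
Week 2: $25,436.50 +$305.23 interest = $25,741.73; pay $4,829.25 → $20,912.48
Week 3: $20,912.48 +$250.94 interest = $21,163.42; pay $4,774.96 → $16,388.46
Week 4: $16,388.46 +$196.66 interest = $16,585.12; pay $4,720.68 → $11,864.44

$11,864.44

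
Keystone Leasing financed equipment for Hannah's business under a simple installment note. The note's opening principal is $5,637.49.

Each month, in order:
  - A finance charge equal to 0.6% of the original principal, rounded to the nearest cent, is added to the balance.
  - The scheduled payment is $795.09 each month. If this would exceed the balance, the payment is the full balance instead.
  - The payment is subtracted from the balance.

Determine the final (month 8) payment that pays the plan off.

$342.42

Month 1: opening $5,637.49; interest $33.82 → $5,671.31; payment $795.09; balance $4,876.22
Month 2: opening $4,876.22; interest $33.82 → $4,910.04; payment $795.09; balance $4,114.95
Month 3: opening $4,114.95; interest $33.82 → $4,148.77; payment $795.09; balance $3,353.68
Month 4: opening $3,353.68; interest $33.82 → $3,387.50; payment $795.09; balance $2,592.41
Month 5: opening $2,592.41; interest $33.82 → $2,626.23; payment $795.09; balance $1,831.14
Month 6: opening $1,831.14; interest $33.82 → $1,864.96; payment $795.09; balance $1,069.87
Month 7: opening $1,069.87; interest $33.82 → $1,103.69; payment $795.09; balance $308.60
Month 8: opening $308.60; interest $33.82 → $342.42; payment $342.42; balance $0.00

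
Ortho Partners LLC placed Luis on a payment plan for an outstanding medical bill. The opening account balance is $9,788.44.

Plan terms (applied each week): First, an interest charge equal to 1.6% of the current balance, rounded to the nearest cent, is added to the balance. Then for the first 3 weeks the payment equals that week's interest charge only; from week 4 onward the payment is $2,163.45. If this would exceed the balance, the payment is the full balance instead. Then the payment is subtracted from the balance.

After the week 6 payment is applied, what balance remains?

$3,671.10

Week 1: $9,788.44 +$156.62 interest = $9,945.06; pay $156.62 → $9,788.44
Week 2: $9,788.44 +$156.62 interest = $9,945.06; pay $156.62 → $9,788.44
Week 3: $9,788.44 +$156.62 interest = $9,945.06; pay $156.62 → $9,788.44
Week 4: $9,788.44 +$156.62 interest = $9,945.06; pay $2,163.45 → $7,781.61
Week 5: $7,781.61 +$124.51 interest = $7,906.12; pay $2,163.45 → $5,742.67
Week 6: $5,742.67 +$91.88 interest = $5,834.55; pay $2,163.45 → $3,671.10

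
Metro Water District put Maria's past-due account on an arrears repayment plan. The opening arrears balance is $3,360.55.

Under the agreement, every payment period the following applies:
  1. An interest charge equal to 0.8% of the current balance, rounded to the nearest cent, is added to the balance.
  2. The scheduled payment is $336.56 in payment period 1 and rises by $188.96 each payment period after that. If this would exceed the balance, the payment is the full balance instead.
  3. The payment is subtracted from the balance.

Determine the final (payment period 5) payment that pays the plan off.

# | Opening | Interest | Payment | End bal
1 | $3,360.55 | $26.88 | $336.56 | $3,050.87
2 | $3,050.87 | $24.41 | $525.52 | $2,549.76
3 | $2,549.76 | $20.40 | $714.48 | $1,855.68
4 | $1,855.68 | $14.85 | $903.44 | $967.09
5 | $967.09 | $7.74 | $974.83 | $0.00

$974.83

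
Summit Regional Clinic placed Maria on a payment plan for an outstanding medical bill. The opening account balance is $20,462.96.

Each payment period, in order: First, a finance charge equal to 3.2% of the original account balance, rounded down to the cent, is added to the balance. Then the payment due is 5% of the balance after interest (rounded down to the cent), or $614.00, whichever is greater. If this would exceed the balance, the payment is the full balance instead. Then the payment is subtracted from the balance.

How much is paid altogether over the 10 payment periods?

$9,766.82

# | Opening | Interest | Payment | End bal
1 | $20,462.96 | $654.81 | $1,055.88 | $20,061.89
2 | $20,061.89 | $654.81 | $1,035.83 | $19,680.87
3 | $19,680.87 | $654.81 | $1,016.78 | $19,318.90
4 | $19,318.90 | $654.81 | $998.68 | $18,975.03
5 | $18,975.03 | $654.81 | $981.49 | $18,648.35
6 | $18,648.35 | $654.81 | $965.15 | $18,338.01
7 | $18,338.01 | $654.81 | $949.64 | $18,043.18
8 | $18,043.18 | $654.81 | $934.89 | $17,763.10
9 | $17,763.10 | $654.81 | $920.89 | $17,497.02
10 | $17,497.02 | $654.81 | $907.59 | $17,244.24
Total paid: $9,766.82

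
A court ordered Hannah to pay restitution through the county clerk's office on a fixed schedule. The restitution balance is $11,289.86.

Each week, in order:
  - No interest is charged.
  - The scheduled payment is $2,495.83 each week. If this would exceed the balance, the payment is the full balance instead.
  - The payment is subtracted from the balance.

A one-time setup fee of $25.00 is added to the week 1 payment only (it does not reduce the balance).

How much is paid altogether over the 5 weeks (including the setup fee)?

Week 1: opening $11,289.86; payment $2,495.83 (+ $25.00 fee); balance $8,794.03
Week 2: opening $8,794.03; payment $2,495.83; balance $6,298.20
Week 3: opening $6,298.20; payment $2,495.83; balance $3,802.37
Week 4: opening $3,802.37; payment $2,495.83; balance $1,306.54
Week 5: opening $1,306.54; payment $1,306.54; balance $0.00
Total paid: $11,314.86

$11,314.86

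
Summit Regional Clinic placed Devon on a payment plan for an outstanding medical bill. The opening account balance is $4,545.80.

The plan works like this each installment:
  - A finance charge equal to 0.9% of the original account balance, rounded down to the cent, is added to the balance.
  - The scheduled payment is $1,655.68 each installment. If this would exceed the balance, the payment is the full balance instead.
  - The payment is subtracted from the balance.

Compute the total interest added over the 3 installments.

Installment 1: opening $4,545.80; interest $40.91 → $4,586.71; payment $1,655.68; balance $2,931.03
Installment 2: opening $2,931.03; interest $40.91 → $2,971.94; payment $1,655.68; balance $1,316.26
Installment 3: opening $1,316.26; interest $40.91 → $1,357.17; payment $1,357.17; balance $0.00
Total interest: $40.91 + $40.91 + $40.91 = $122.73

$122.73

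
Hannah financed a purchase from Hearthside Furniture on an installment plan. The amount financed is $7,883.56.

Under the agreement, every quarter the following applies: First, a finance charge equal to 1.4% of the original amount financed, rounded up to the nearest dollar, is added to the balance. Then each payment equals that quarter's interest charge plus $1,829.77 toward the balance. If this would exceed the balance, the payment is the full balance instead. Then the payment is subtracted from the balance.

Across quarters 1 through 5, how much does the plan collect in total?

$8,438.56

Quarter 1: $7,883.56 +$111.00 interest = $7,994.56; pay $1,940.77 → $6,053.79
Quarter 2: $6,053.79 +$111.00 interest = $6,164.79; pay $1,940.77 → $4,224.02
Quarter 3: $4,224.02 +$111.00 interest = $4,335.02; pay $1,940.77 → $2,394.25
Quarter 4: $2,394.25 +$111.00 interest = $2,505.25; pay $1,940.77 → $564.48
Quarter 5: $564.48 +$111.00 interest = $675.48; pay $675.48 → $0.00
Total paid: $8,438.56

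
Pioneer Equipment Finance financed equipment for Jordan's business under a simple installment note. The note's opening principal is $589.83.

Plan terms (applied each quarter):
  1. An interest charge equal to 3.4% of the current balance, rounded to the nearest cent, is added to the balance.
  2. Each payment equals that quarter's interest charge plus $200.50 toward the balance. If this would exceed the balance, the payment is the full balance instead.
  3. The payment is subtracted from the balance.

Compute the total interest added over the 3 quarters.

Quarter 1: $589.83 +$20.05 interest = $609.88; pay $220.55 → $389.33
Quarter 2: $389.33 +$13.24 interest = $402.57; pay $213.74 → $188.83
Quarter 3: $188.83 +$6.42 interest = $195.25; pay $195.25 → $0.00
Total interest: $20.05 + $13.24 + $6.42 = $39.71

$39.71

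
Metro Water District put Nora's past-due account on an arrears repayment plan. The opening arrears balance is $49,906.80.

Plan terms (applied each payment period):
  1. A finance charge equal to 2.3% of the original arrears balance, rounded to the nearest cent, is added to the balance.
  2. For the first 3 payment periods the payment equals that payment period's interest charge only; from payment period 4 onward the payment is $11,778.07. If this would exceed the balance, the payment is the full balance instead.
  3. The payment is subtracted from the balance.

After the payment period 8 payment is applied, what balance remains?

Payment period 1: opening $49,906.80; interest $1,147.86 → $51,054.66; payment $1,147.86; balance $49,906.80
Payment period 2: opening $49,906.80; interest $1,147.86 → $51,054.66; payment $1,147.86; balance $49,906.80
Payment period 3: opening $49,906.80; interest $1,147.86 → $51,054.66; payment $1,147.86; balance $49,906.80
Payment period 4: opening $49,906.80; interest $1,147.86 → $51,054.66; payment $11,778.07; balance $39,276.59
Payment period 5: opening $39,276.59; interest $1,147.86 → $40,424.45; payment $11,778.07; balance $28,646.38
Payment period 6: opening $28,646.38; interest $1,147.86 → $29,794.24; payment $11,778.07; balance $18,016.17
Payment period 7: opening $18,016.17; interest $1,147.86 → $19,164.03; payment $11,778.07; balance $7,385.96
Payment period 8: opening $7,385.96; interest $1,147.86 → $8,533.82; payment $8,533.82; balance $0.00

$0.00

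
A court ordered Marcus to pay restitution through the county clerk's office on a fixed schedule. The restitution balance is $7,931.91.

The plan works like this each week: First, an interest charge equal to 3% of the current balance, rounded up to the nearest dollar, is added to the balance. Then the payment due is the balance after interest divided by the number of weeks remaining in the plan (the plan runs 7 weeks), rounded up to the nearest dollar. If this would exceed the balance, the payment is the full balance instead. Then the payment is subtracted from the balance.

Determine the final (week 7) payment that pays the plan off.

Week 1: opening $7,931.91; interest $238.00 → $8,169.91; payment $1,168.00; balance $7,001.91
Week 2: opening $7,001.91; interest $211.00 → $7,212.91; payment $1,203.00; balance $6,009.91
Week 3: opening $6,009.91; interest $181.00 → $6,190.91; payment $1,239.00; balance $4,951.91
Week 4: opening $4,951.91; interest $149.00 → $5,100.91; payment $1,276.00; balance $3,824.91
Week 5: opening $3,824.91; interest $115.00 → $3,939.91; payment $1,314.00; balance $2,625.91
Week 6: opening $2,625.91; interest $79.00 → $2,704.91; payment $1,353.00; balance $1,351.91
Week 7: opening $1,351.91; interest $41.00 → $1,392.91; payment $1,392.91; balance $0.00

$1,392.91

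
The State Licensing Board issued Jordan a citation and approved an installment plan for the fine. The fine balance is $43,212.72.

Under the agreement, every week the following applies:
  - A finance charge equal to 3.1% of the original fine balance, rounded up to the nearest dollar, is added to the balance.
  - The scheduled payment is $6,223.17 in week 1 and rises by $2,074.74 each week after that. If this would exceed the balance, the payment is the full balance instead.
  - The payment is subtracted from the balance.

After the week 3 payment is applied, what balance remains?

Week 1: $43,212.72 +$1,340.00 interest = $44,552.72; pay $6,223.17 → $38,329.55
Week 2: $38,329.55 +$1,340.00 interest = $39,669.55; pay $8,297.91 → $31,371.64
Week 3: $31,371.64 +$1,340.00 interest = $32,711.64; pay $10,372.65 → $22,338.99

$22,338.99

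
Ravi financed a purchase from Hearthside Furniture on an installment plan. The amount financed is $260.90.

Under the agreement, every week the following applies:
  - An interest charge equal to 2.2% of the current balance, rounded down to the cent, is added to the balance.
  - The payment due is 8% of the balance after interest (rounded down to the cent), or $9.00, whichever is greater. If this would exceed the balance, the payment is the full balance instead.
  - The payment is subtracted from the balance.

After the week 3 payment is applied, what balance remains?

$216.86

Week 1: opening $260.90; interest $5.73 → $266.63; payment $21.33; balance $245.30
Week 2: opening $245.30; interest $5.39 → $250.69; payment $20.05; balance $230.64
Week 3: opening $230.64; interest $5.07 → $235.71; payment $18.85; balance $216.86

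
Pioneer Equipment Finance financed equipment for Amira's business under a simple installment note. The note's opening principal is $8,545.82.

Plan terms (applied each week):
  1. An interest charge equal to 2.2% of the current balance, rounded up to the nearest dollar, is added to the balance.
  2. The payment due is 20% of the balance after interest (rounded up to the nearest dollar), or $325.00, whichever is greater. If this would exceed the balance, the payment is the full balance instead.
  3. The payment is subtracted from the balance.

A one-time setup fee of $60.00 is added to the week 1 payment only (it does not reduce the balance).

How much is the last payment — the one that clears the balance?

Week 1: opening $8,545.82; interest $189.00 → $8,734.82; payment $1,747.00 (+ $60.00 fee); balance $6,987.82
Week 2: opening $6,987.82; interest $154.00 → $7,141.82; payment $1,429.00; balance $5,712.82
Week 3: opening $5,712.82; interest $126.00 → $5,838.82; payment $1,168.00; balance $4,670.82
Week 4: opening $4,670.82; interest $103.00 → $4,773.82; payment $955.00; balance $3,818.82
Week 5: opening $3,818.82; interest $85.00 → $3,903.82; payment $781.00; balance $3,122.82
Week 6: opening $3,122.82; interest $69.00 → $3,191.82; payment $639.00; balance $2,552.82
Week 7: opening $2,552.82; interest $57.00 → $2,609.82; payment $522.00; balance $2,087.82
Week 8: opening $2,087.82; interest $46.00 → $2,133.82; payment $427.00; balance $1,706.82
Week 9: opening $1,706.82; interest $38.00 → $1,744.82; payment $349.00; balance $1,395.82
Week 10: opening $1,395.82; interest $31.00 → $1,426.82; payment $325.00; balance $1,101.82
Week 11: opening $1,101.82; interest $25.00 → $1,126.82; payment $325.00; balance $801.82
Week 12: opening $801.82; interest $18.00 → $819.82; payment $325.00; balance $494.82
Week 13: opening $494.82; interest $11.00 → $505.82; payment $325.00; balance $180.82
Week 14: opening $180.82; interest $4.00 → $184.82; payment $184.82; balance $0.00

$184.82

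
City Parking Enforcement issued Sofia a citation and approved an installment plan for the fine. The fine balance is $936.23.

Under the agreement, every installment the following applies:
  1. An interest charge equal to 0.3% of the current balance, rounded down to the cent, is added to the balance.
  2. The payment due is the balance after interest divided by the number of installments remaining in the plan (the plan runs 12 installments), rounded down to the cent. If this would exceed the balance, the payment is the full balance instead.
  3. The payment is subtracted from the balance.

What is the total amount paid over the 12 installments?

$954.63

Installment 1: opening $936.23; interest $2.80 → $939.03; payment $78.25; balance $860.78
Installment 2: opening $860.78; interest $2.58 → $863.36; payment $78.48; balance $784.88
Installment 3: opening $784.88; interest $2.35 → $787.23; payment $78.72; balance $708.51
Installment 4: opening $708.51; interest $2.12 → $710.63; payment $78.95; balance $631.68
Installment 5: opening $631.68; interest $1.89 → $633.57; payment $79.19; balance $554.38
Installment 6: opening $554.38; interest $1.66 → $556.04; payment $79.43; balance $476.61
Installment 7: opening $476.61; interest $1.42 → $478.03; payment $79.67; balance $398.36
Installment 8: opening $398.36; interest $1.19 → $399.55; payment $79.91; balance $319.64
Installment 9: opening $319.64; interest $0.95 → $320.59; payment $80.14; balance $240.45
Installment 10: opening $240.45; interest $0.72 → $241.17; payment $80.39; balance $160.78
Installment 11: opening $160.78; interest $0.48 → $161.26; payment $80.63; balance $80.63
Installment 12: opening $80.63; interest $0.24 → $80.87; payment $80.87; balance $0.00
Total paid: $954.63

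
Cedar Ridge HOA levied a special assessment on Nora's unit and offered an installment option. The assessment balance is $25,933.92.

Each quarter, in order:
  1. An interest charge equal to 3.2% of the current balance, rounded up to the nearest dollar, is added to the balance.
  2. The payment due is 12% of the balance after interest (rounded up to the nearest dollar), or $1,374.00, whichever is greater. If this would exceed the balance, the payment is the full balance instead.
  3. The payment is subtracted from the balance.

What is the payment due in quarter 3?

$2,649.00

Quarter 1: $25,933.92 +$830.00 interest = $26,763.92; pay $3,212.00 → $23,551.92
Quarter 2: $23,551.92 +$754.00 interest = $24,305.92; pay $2,917.00 → $21,388.92
Quarter 3: $21,388.92 +$685.00 interest = $22,073.92; pay $2,649.00 → $19,424.92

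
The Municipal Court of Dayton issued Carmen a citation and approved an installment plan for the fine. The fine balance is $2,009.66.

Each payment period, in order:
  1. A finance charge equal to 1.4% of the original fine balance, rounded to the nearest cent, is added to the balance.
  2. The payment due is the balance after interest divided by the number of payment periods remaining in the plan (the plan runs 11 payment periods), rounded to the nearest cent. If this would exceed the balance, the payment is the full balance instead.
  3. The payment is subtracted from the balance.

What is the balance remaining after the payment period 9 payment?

Payment period 1: opening $2,009.66; interest $28.14 → $2,037.80; payment $185.25; balance $1,852.55
Payment period 2: opening $1,852.55; interest $28.14 → $1,880.69; payment $188.07; balance $1,692.62
Payment period 3: opening $1,692.62; interest $28.14 → $1,720.76; payment $191.20; balance $1,529.56
Payment period 4: opening $1,529.56; interest $28.14 → $1,557.70; payment $194.71; balance $1,362.99
Payment period 5: opening $1,362.99; interest $28.14 → $1,391.13; payment $198.73; balance $1,192.40
Payment period 6: opening $1,192.40; interest $28.14 → $1,220.54; payment $203.42; balance $1,017.12
Payment period 7: opening $1,017.12; interest $28.14 → $1,045.26; payment $209.05; balance $836.21
Payment period 8: opening $836.21; interest $28.14 → $864.35; payment $216.09; balance $648.26
Payment period 9: opening $648.26; interest $28.14 → $676.40; payment $225.47; balance $450.93

$450.93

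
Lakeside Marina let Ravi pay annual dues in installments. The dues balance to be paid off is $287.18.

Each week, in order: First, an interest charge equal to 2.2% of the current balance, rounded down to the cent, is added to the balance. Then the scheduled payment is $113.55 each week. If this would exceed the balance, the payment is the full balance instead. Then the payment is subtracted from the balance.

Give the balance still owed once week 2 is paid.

Week 1: opening $287.18; interest $6.31 → $293.49; payment $113.55; balance $179.94
Week 2: opening $179.94; interest $3.95 → $183.89; payment $113.55; balance $70.34

$70.34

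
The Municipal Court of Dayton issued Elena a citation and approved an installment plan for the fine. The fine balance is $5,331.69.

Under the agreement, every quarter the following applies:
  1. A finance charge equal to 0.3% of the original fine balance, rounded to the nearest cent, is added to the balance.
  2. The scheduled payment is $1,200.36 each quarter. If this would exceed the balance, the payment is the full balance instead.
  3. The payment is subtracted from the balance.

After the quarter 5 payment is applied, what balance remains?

$0.00

Quarter 1: $5,331.69 +$16.00 interest = $5,347.69; pay $1,200.36 → $4,147.33
Quarter 2: $4,147.33 +$16.00 interest = $4,163.33; pay $1,200.36 → $2,962.97
Quarter 3: $2,962.97 +$16.00 interest = $2,978.97; pay $1,200.36 → $1,778.61
Quarter 4: $1,778.61 +$16.00 interest = $1,794.61; pay $1,200.36 → $594.25
Quarter 5: $594.25 +$16.00 interest = $610.25; pay $610.25 → $0.00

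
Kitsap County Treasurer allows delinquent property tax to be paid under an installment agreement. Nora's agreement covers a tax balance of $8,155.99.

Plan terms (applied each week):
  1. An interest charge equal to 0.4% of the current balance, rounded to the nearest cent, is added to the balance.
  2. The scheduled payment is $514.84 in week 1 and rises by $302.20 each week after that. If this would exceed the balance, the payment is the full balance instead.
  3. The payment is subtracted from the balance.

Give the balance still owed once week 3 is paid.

$5,795.74

Week 1: $8,155.99 +$32.62 interest = $8,188.61; pay $514.84 → $7,673.77
Week 2: $7,673.77 +$30.70 interest = $7,704.47; pay $817.04 → $6,887.43
Week 3: $6,887.43 +$27.55 interest = $6,914.98; pay $1,119.24 → $5,795.74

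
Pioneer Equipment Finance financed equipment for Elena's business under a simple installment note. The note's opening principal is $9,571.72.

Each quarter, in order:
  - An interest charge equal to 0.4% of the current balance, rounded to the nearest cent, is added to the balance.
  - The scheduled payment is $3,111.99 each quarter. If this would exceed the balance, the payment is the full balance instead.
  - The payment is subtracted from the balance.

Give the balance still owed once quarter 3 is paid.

$313.68

Quarter 1: opening $9,571.72; interest $38.29 → $9,610.01; payment $3,111.99; balance $6,498.02
Quarter 2: opening $6,498.02; interest $25.99 → $6,524.01; payment $3,111.99; balance $3,412.02
Quarter 3: opening $3,412.02; interest $13.65 → $3,425.67; payment $3,111.99; balance $313.68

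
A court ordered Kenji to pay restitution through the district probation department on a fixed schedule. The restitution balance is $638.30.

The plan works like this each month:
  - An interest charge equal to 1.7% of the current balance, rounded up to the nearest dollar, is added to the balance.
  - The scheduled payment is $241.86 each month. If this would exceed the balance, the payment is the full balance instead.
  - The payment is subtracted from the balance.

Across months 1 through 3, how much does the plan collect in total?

$659.30

Month 1: $638.30 +$11.00 interest = $649.30; pay $241.86 → $407.44
Month 2: $407.44 +$7.00 interest = $414.44; pay $241.86 → $172.58
Month 3: $172.58 +$3.00 interest = $175.58; pay $175.58 → $0.00
Total paid: $659.30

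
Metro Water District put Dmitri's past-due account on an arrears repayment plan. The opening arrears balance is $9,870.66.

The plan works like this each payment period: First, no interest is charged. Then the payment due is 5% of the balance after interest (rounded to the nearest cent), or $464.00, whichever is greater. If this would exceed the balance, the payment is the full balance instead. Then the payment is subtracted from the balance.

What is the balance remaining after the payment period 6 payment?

Payment period 1: opening $9,870.66; payment $493.53; balance $9,377.13
Payment period 2: opening $9,377.13; payment $468.86; balance $8,908.27
Payment period 3: opening $8,908.27; payment $464.00; balance $8,444.27
Payment period 4: opening $8,444.27; payment $464.00; balance $7,980.27
Payment period 5: opening $7,980.27; payment $464.00; balance $7,516.27
Payment period 6: opening $7,516.27; payment $464.00; balance $7,052.27

$7,052.27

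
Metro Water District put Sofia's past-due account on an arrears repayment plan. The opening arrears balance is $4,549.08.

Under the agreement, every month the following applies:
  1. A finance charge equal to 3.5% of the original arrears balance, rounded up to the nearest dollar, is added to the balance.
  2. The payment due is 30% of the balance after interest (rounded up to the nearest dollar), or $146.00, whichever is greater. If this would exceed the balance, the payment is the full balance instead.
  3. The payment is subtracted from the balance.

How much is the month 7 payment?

# | Opening | Interest | Payment | End bal
1 | $4,549.08 | $160.00 | $1,413.00 | $3,296.08
2 | $3,296.08 | $160.00 | $1,037.00 | $2,419.08
3 | $2,419.08 | $160.00 | $774.00 | $1,805.08
4 | $1,805.08 | $160.00 | $590.00 | $1,375.08
5 | $1,375.08 | $160.00 | $461.00 | $1,074.08
6 | $1,074.08 | $160.00 | $371.00 | $863.08
7 | $863.08 | $160.00 | $307.00 | $716.08

$307.00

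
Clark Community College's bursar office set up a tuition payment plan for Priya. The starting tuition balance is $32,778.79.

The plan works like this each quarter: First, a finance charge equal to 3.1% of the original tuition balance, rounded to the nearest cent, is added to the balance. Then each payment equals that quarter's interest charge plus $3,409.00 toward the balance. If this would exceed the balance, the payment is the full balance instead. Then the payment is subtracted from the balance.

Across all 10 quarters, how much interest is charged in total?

Quarter 1: opening $32,778.79; interest $1,016.14 → $33,794.93; payment $4,425.14; balance $29,369.79
Quarter 2: opening $29,369.79; interest $1,016.14 → $30,385.93; payment $4,425.14; balance $25,960.79
Quarter 3: opening $25,960.79; interest $1,016.14 → $26,976.93; payment $4,425.14; balance $22,551.79
Quarter 4: opening $22,551.79; interest $1,016.14 → $23,567.93; payment $4,425.14; balance $19,142.79
Quarter 5: opening $19,142.79; interest $1,016.14 → $20,158.93; payment $4,425.14; balance $15,733.79
Quarter 6: opening $15,733.79; interest $1,016.14 → $16,749.93; payment $4,425.14; balance $12,324.79
Quarter 7: opening $12,324.79; interest $1,016.14 → $13,340.93; payment $4,425.14; balance $8,915.79
Quarter 8: opening $8,915.79; interest $1,016.14 → $9,931.93; payment $4,425.14; balance $5,506.79
Quarter 9: opening $5,506.79; interest $1,016.14 → $6,522.93; payment $4,425.14; balance $2,097.79
Quarter 10: opening $2,097.79; interest $1,016.14 → $3,113.93; payment $3,113.93; balance $0.00
Total interest: $1,016.14 + $1,016.14 + $1,016.14 + $1,016.14 + $1,016.14 + $1,016.14 + $1,016.14 + $1,016.14 + $1,016.14 + $1,016.14 = $10,161.40

$10,161.40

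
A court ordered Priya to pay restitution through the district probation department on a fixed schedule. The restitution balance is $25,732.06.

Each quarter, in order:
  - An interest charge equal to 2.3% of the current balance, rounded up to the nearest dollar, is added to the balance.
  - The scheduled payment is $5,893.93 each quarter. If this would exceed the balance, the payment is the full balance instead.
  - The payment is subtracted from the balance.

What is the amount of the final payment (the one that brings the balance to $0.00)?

$3,869.34

Quarter 1: $25,732.06 +$592.00 interest = $26,324.06; pay $5,893.93 → $20,430.13
Quarter 2: $20,430.13 +$470.00 interest = $20,900.13; pay $5,893.93 → $15,006.20
Quarter 3: $15,006.20 +$346.00 interest = $15,352.20; pay $5,893.93 → $9,458.27
Quarter 4: $9,458.27 +$218.00 interest = $9,676.27; pay $5,893.93 → $3,782.34
Quarter 5: $3,782.34 +$87.00 interest = $3,869.34; pay $3,869.34 → $0.00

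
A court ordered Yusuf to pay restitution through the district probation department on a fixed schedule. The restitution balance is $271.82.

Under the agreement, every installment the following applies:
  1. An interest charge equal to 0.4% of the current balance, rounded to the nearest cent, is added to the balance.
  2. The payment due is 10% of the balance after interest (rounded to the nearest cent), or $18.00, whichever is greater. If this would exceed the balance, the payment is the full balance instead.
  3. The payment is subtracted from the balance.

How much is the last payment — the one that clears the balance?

$5.14

# | Opening | Interest | Payment | End bal
1 | $271.82 | $1.09 | $27.29 | $245.62
2 | $245.62 | $0.98 | $24.66 | $221.94
3 | $221.94 | $0.89 | $22.28 | $200.55
4 | $200.55 | $0.80 | $20.14 | $181.21
5 | $181.21 | $0.72 | $18.19 | $163.74
6 | $163.74 | $0.65 | $18.00 | $146.39
7 | $146.39 | $0.59 | $18.00 | $128.98
8 | $128.98 | $0.52 | $18.00 | $111.50
9 | $111.50 | $0.45 | $18.00 | $93.95
10 | $93.95 | $0.38 | $18.00 | $76.33
11 | $76.33 | $0.31 | $18.00 | $58.64
12 | $58.64 | $0.23 | $18.00 | $40.87
13 | $40.87 | $0.16 | $18.00 | $23.03
14 | $23.03 | $0.09 | $18.00 | $5.12
15 | $5.12 | $0.02 | $5.14 | $0.00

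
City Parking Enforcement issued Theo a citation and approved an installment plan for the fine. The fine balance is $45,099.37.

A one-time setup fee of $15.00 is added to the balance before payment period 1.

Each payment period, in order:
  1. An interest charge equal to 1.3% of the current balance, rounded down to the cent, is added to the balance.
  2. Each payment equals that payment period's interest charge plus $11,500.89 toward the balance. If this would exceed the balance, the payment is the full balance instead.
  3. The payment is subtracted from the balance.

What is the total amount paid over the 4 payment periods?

$46,563.23

Payment period 1: $45,114.37 +$586.48 interest = $45,700.85; pay $12,087.37 → $33,613.48
Payment period 2: $33,613.48 +$436.97 interest = $34,050.45; pay $11,937.86 → $22,112.59
Payment period 3: $22,112.59 +$287.46 interest = $22,400.05; pay $11,788.35 → $10,611.70
Payment period 4: $10,611.70 +$137.95 interest = $10,749.65; pay $10,749.65 → $0.00
Total paid: $46,563.23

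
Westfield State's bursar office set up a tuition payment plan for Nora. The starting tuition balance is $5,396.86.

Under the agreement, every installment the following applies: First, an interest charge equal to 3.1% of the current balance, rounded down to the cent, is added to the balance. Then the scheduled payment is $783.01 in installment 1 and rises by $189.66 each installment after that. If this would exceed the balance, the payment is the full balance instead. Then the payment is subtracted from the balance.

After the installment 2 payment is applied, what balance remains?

Installment 1: $5,396.86 +$167.30 interest = $5,564.16; pay $783.01 → $4,781.15
Installment 2: $4,781.15 +$148.21 interest = $4,929.36; pay $972.67 → $3,956.69

$3,956.69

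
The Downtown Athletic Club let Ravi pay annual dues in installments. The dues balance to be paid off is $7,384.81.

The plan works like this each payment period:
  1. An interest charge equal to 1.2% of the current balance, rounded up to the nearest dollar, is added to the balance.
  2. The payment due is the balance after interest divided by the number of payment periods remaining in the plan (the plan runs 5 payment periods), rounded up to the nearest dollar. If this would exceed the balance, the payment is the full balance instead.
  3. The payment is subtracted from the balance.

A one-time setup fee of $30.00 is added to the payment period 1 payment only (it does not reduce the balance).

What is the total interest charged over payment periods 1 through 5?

$272.00

# | Opening | Interest | Payment | Fee | End bal
1 | $7,384.81 | $89.00 | $1,495.00 | $30.00 | $5,978.81
2 | $5,978.81 | $72.00 | $1,513.00 | — | $4,537.81
3 | $4,537.81 | $55.00 | $1,531.00 | — | $3,061.81
4 | $3,061.81 | $37.00 | $1,550.00 | — | $1,548.81
5 | $1,548.81 | $19.00 | $1,567.81 | — | $0.00
Total interest: $89.00 + $72.00 + $55.00 + $37.00 + $19.00 = $272.00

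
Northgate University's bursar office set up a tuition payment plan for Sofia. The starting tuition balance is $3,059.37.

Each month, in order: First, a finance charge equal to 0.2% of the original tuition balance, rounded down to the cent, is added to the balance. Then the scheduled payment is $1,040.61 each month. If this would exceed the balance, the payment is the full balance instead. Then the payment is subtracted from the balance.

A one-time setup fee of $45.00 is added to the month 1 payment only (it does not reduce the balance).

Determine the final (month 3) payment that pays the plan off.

$996.48

# | Opening | Interest | Payment | Fee | End bal
1 | $3,059.37 | $6.11 | $1,040.61 | $45.00 | $2,024.87
2 | $2,024.87 | $6.11 | $1,040.61 | — | $990.37
3 | $990.37 | $6.11 | $996.48 | — | $0.00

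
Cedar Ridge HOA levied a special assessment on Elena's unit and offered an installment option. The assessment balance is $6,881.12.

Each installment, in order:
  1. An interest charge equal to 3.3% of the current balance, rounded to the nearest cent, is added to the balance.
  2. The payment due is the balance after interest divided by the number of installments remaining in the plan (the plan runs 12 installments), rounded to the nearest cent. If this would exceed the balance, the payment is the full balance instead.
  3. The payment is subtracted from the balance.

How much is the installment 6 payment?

Installment 1: $6,881.12 +$227.08 interest = $7,108.20; pay $592.35 → $6,515.85
Installment 2: $6,515.85 +$215.02 interest = $6,730.87; pay $611.90 → $6,118.97
Installment 3: $6,118.97 +$201.93 interest = $6,320.90; pay $632.09 → $5,688.81
Installment 4: $5,688.81 +$187.73 interest = $5,876.54; pay $652.95 → $5,223.59
Installment 5: $5,223.59 +$172.38 interest = $5,395.97; pay $674.50 → $4,721.47
Installment 6: $4,721.47 +$155.81 interest = $4,877.28; pay $696.75 → $4,180.53

$696.75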